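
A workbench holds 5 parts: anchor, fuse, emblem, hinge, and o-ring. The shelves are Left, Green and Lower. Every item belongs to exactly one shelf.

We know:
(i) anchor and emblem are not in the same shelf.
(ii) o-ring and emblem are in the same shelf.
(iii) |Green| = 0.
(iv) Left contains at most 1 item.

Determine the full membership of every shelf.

Left = {anchor}; Green = {}; Lower = {emblem, fuse, hinge, o-ring}

(iii): Green already has 0, so the rest are out.
Suppose anchor ∉ Left: no assignment then satisfies all the clues, so anchor ∈ Left.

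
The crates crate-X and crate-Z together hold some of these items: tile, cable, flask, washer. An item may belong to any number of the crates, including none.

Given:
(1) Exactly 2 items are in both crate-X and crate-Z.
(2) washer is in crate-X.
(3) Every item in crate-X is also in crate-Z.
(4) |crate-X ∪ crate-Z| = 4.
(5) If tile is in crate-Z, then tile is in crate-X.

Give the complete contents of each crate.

From (2): washer ∈ crate-X.
(3) with washer ∈ crate-X: washer ∈ crate-Z.
Suppose tile ∉ crate-X: no assignment then satisfies all the clues, so tile ∈ crate-X.

crate-X = {tile, washer}; crate-Z = {cable, flask, tile, washer}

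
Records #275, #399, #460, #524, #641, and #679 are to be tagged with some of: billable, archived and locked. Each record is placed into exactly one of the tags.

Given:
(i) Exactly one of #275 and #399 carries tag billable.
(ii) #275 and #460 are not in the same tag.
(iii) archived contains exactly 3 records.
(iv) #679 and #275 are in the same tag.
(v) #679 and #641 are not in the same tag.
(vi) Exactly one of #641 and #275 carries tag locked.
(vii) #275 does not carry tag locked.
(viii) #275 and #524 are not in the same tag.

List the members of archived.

archived = {#399, #460, #524}

From (vii): #275 ∉ locked.
(iv): #679 matches #275: #679 ∉ locked.
(vi) (exactly one): #641 ∈ locked.
Suppose #275 ∈ archived: no assignment then satisfies all the clues, so #275 ∉ archived.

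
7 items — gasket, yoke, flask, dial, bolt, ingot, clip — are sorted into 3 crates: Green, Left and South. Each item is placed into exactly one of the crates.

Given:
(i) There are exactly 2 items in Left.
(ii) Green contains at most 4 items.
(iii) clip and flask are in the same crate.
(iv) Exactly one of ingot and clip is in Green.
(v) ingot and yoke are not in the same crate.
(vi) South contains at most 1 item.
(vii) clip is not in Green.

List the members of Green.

Green = {bolt, dial, gasket, ingot}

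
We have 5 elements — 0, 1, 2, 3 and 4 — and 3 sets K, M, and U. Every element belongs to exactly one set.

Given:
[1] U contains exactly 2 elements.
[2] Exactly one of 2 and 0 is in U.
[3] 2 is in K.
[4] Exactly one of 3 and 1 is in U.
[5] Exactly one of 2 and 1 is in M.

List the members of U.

U = {0, 3}

From (3): 2 ∈ K.
(2) (exactly one): 0 ∈ U.
(5) (exactly one): 1 ∈ M.
(4) (exactly one): 3 ∈ U.
(1): U already has 2, so the rest are out.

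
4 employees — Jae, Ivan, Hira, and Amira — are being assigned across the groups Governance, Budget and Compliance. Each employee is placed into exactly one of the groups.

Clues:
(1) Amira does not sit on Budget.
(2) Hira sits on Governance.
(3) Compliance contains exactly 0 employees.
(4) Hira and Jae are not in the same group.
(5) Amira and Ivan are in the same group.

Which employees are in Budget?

From (1): Amira ∉ Budget.
From (2): Hira ∈ Governance.
(3): Compliance already has 0, so the rest are out.
(4): Jae ∉ Governance.
(5): Ivan matches Amira: Ivan ∉ Budget.
Only one group left: Jae ∈ Budget.
Only one group left: Ivan ∈ Governance.
Only one group left: Amira ∈ Governance.

Budget = {Jae}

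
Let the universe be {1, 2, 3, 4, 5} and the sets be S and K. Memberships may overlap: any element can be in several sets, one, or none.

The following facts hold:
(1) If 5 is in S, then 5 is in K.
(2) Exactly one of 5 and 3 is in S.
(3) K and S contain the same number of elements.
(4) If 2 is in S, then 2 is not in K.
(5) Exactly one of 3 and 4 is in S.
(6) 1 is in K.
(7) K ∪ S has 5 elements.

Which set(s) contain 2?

2: S

From (6): 1 ∈ K.
Suppose 2 ∉ S: no assignment then satisfies all the clues, so 2 ∈ S.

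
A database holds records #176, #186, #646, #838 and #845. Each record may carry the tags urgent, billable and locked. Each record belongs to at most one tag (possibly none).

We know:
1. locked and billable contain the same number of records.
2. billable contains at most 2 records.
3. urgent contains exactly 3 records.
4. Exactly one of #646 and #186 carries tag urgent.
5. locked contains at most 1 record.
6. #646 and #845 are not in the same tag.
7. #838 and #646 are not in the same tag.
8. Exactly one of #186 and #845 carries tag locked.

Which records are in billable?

billable = {#646}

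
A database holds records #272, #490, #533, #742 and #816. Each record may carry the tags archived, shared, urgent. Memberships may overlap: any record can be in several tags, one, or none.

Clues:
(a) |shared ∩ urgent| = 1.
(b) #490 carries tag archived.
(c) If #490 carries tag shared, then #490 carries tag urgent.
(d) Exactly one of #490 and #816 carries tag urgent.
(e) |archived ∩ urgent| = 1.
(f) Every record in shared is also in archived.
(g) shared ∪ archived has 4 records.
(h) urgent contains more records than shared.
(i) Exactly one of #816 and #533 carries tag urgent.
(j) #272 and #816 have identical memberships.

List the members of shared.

shared = {#490}

From (b): #490 ∈ archived.
Suppose #272 ∈ shared: no assignment then satisfies all the clues, so #272 ∉ shared.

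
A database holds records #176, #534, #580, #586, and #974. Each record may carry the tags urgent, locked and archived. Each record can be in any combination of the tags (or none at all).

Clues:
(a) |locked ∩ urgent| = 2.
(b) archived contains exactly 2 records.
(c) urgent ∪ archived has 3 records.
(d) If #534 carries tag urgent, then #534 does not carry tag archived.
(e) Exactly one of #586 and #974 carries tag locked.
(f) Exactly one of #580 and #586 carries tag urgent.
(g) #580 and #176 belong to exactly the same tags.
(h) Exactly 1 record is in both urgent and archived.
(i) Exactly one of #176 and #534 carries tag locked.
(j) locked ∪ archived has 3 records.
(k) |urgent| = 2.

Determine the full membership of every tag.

urgent = {#534, #586}; locked = {#534, #586}; archived = {#586, #974}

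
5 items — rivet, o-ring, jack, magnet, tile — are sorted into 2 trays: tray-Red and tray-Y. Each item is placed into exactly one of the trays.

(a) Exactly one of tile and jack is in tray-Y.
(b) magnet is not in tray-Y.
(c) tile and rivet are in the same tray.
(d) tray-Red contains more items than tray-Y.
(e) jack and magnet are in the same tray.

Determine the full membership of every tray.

From (b): magnet ∉ tray-Y.
(e): jack matches magnet: jack ∉ tray-Y.
Only one tray left: jack ∈ tray-Red.
Only one tray left: magnet ∈ tray-Red.
(a) (exactly one): tile ∈ tray-Y.
(c): rivet matches tile: rivet ∉ tray-Red.
(c): rivet matches tile: rivet ∈ tray-Y.
Suppose o-ring ∉ tray-Red: no assignment then satisfies all the clues, so o-ring ∈ tray-Red.

tray-Red = {jack, magnet, o-ring}; tray-Y = {rivet, tile}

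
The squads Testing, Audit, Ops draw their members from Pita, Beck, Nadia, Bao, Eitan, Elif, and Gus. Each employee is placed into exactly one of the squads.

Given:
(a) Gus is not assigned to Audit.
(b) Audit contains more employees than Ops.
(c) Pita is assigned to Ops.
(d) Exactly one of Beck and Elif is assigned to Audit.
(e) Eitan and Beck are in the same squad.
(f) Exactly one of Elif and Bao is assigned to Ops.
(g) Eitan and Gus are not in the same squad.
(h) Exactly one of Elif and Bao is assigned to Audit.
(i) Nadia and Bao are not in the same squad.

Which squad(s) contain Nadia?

From (a): Gus ∉ Audit.
From (c): Pita ∈ Ops.
Suppose Nadia ∉ Testing: no assignment then satisfies all the clues, so Nadia ∈ Testing.

Nadia: Testing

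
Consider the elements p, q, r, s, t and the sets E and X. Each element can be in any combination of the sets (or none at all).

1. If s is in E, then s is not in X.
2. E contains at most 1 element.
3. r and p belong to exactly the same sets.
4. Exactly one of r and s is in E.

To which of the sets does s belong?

s: E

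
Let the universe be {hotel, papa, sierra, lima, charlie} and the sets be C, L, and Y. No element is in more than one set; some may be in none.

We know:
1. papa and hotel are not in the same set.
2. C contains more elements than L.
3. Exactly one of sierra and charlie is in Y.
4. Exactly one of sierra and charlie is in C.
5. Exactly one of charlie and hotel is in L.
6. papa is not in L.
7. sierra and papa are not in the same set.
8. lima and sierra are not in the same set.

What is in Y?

Y = {sierra}

From (6): papa ∉ L.
Suppose hotel ∈ Y: no assignment then satisfies all the clues, so hotel ∉ Y.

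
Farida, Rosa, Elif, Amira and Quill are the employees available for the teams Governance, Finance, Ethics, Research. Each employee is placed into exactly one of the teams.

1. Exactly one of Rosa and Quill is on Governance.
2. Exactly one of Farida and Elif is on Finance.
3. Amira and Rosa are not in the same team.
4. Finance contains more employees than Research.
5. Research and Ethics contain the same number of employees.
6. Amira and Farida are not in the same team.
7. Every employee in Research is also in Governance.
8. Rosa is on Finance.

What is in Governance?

Governance = {Amira, Elif, Quill}

From (8): Rosa ∈ Finance.
(1) (exactly one): Quill ∈ Governance.
(3): Amira ∉ Finance.
Suppose Farida ∈ Governance: no assignment then satisfies all the clues, so Farida ∉ Governance.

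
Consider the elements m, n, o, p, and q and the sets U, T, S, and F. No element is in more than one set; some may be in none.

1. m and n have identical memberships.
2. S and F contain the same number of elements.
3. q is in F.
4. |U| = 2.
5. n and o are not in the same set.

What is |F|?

1

From (3): q ∈ F.
Suppose m ∉ U: no assignment then satisfies all the clues, so m ∈ U.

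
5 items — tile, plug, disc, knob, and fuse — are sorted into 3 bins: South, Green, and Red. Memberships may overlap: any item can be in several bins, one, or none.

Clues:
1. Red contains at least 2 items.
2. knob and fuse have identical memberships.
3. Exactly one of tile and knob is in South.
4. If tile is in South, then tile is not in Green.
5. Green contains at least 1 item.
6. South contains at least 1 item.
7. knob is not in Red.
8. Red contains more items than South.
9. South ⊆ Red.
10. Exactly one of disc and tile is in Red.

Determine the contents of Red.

Red = {plug, tile}

From (7): knob ∉ Red.
(2): fuse matches knob: fuse ∉ Red.
(9) contrapositive: knob ∉ South.
(9) contrapositive: fuse ∉ South.
(3) (exactly one): tile ∈ South.
(4): tile ∉ Green.
(9) with tile ∈ South: tile ∈ Red.
(10) (exactly one): disc ∉ Red.
(1): only 2 candidates remain for Red, so all are in.
(9) contrapositive: disc ∉ South.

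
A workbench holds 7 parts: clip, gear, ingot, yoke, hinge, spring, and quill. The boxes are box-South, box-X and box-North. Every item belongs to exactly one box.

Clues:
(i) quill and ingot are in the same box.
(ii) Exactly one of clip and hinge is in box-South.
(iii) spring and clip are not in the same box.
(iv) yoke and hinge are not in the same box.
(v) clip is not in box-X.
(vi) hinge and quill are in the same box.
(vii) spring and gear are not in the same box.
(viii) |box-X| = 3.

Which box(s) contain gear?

From (v): clip ∉ box-X.
Suppose gear ∉ box-South: no assignment then satisfies all the clues, so gear ∈ box-South.

gear: box-South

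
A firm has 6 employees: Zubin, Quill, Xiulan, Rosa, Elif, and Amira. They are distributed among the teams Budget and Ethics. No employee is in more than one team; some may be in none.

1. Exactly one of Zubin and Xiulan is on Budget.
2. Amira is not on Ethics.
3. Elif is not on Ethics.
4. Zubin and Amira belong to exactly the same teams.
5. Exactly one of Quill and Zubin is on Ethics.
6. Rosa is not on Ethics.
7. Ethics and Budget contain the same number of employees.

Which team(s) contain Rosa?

Rosa: none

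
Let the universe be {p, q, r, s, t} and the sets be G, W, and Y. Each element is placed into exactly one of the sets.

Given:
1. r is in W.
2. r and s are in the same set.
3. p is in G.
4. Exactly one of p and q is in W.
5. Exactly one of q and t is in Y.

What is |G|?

1

From (1): r ∈ W.
From (3): p ∈ G.
(2): s matches r: s ∉ G.
(2): s matches r: s ∈ W.
(4) (exactly one): q ∈ W.
(5) (exactly one): t ∈ Y.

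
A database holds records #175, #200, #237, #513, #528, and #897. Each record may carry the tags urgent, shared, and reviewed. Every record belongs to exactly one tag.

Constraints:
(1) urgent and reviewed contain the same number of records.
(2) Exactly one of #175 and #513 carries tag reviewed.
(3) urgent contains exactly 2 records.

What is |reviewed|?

2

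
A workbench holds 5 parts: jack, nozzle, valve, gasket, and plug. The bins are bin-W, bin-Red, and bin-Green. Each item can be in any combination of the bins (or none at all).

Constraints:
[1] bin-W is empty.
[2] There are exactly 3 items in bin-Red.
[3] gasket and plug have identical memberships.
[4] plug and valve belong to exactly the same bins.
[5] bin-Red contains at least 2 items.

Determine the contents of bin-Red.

bin-Red = {gasket, plug, valve}

(1): bin-W already has 0, so the rest are out.
Suppose jack ∈ bin-Red: no assignment then satisfies all the clues, so jack ∉ bin-Red.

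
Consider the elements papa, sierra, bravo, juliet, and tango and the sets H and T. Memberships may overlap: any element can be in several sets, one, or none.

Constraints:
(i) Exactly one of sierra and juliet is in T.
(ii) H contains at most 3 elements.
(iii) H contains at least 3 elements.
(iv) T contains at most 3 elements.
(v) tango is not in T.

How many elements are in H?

3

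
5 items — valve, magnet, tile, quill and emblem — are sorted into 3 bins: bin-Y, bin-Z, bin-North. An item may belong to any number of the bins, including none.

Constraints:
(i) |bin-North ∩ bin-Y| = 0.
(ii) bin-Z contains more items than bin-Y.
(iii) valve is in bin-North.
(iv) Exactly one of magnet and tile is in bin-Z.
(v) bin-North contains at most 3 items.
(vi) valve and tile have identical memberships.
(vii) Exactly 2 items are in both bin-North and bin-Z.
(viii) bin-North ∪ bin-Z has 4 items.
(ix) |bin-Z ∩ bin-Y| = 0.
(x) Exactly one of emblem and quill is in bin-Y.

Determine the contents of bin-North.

bin-North = {magnet, tile, valve}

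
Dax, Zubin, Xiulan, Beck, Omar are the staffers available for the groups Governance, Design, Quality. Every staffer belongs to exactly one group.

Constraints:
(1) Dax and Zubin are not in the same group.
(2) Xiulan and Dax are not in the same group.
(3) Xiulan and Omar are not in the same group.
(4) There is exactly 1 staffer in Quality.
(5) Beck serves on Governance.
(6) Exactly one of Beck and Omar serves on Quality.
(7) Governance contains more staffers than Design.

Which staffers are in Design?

Design = {Dax}

From (5): Beck ∈ Governance.
(6) (exactly one): Omar ∈ Quality.
(3): Xiulan ∉ Quality.
(4): Quality already has 1, so the rest are out.
Suppose Dax ∉ Design: no assignment then satisfies all the clues, so Dax ∈ Design.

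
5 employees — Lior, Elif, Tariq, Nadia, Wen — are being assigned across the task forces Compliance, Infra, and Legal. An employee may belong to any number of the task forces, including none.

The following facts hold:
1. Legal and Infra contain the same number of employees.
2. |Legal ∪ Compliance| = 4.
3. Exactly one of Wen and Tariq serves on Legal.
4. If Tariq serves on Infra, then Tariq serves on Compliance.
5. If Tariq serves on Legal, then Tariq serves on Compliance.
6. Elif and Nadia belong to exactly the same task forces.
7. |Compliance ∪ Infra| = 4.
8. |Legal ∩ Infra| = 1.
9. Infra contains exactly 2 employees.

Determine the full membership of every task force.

Compliance = {Elif, Nadia, Tariq}; Infra = {Tariq, Wen}; Legal = {Lior, Tariq}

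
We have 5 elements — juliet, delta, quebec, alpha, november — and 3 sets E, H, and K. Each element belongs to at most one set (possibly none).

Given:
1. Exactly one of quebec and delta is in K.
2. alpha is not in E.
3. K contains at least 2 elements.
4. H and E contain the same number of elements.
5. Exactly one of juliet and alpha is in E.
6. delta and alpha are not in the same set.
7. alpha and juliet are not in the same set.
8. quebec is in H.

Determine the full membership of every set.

From (2): alpha ∉ E.
From (8): quebec ∈ H.
(1) (exactly one): delta ∈ K.
(5) (exactly one): juliet ∈ E.
(6): alpha ∉ K.
(3): only 2 candidates remain for K, so all are in.
Suppose alpha ∈ H: no assignment then satisfies all the clues, so alpha ∉ H.

E = {juliet}; H = {quebec}; K = {delta, november}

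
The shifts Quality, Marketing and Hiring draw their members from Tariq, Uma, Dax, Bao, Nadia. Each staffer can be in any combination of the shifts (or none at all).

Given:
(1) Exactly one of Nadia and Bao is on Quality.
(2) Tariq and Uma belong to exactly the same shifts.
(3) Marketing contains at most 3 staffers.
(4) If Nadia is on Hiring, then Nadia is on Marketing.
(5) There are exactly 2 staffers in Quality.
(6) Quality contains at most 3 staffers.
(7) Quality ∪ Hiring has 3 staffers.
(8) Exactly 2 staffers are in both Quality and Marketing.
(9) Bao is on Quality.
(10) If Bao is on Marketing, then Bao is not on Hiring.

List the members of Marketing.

Marketing = {Bao, Dax, Nadia}

From (9): Bao ∈ Quality.
(1) (exactly one): Nadia ∉ Quality.
Suppose Tariq ∈ Marketing: no assignment then satisfies all the clues, so Tariq ∉ Marketing.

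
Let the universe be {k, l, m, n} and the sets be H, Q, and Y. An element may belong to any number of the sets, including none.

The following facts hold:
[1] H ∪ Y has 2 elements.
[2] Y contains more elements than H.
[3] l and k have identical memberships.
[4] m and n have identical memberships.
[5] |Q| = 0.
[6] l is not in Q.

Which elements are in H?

H = {}

From (6): l ∉ Q.
(3): k matches l: k ∉ Q.
(5): Q already has 0, so the rest are out.
Suppose k ∈ H: no assignment then satisfies all the clues, so k ∉ H.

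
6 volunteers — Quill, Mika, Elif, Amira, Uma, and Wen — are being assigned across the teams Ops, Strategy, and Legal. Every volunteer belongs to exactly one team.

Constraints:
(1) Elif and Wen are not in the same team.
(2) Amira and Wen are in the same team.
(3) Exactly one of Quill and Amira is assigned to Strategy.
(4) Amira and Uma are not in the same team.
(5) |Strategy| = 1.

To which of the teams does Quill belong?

Quill: Strategy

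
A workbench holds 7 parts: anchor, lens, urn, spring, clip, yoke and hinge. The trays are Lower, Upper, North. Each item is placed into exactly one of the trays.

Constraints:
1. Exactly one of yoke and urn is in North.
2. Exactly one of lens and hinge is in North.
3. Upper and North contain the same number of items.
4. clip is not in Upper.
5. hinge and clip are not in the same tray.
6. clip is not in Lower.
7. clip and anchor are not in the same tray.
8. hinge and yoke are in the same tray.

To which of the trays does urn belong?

From (4): clip ∉ Upper.
From (6): clip ∉ Lower.
Only one tray left: clip ∈ North.
(5): hinge ∉ North.
(7): anchor ∉ North.
(8): yoke matches hinge: yoke ∉ North.
(1) (exactly one): urn ∈ North.
(2) (exactly one): lens ∈ North.

urn: North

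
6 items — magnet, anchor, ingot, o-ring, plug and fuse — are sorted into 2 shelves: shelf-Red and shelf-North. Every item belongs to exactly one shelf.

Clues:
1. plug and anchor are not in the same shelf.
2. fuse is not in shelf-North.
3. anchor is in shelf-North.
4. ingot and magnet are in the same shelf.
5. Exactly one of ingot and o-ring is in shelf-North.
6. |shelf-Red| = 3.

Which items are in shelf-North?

shelf-North = {anchor, ingot, magnet}

From (2): fuse ∉ shelf-North.
From (3): anchor ∈ shelf-North.
(1): plug ∉ shelf-North.
Only one shelf left: plug ∈ shelf-Red.
Only one shelf left: fuse ∈ shelf-Red.
Suppose magnet ∉ shelf-North: no assignment then satisfies all the clues, so magnet ∈ shelf-North.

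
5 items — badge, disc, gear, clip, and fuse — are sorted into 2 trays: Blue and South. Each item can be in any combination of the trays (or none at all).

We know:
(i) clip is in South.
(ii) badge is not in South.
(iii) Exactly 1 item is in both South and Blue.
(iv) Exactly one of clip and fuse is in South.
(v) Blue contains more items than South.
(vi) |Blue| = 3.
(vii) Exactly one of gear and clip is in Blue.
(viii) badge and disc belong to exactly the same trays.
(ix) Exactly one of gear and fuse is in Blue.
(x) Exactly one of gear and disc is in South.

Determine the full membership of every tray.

Blue = {badge, disc, gear}; South = {clip, gear}

From (i): clip ∈ South.
From (ii): badge ∉ South.
(iv) (exactly one): fuse ∉ South.
(viii): disc matches badge: disc ∉ South.
(x) (exactly one): gear ∈ South.
Suppose badge ∉ Blue: no assignment then satisfies all the clues, so badge ∈ Blue.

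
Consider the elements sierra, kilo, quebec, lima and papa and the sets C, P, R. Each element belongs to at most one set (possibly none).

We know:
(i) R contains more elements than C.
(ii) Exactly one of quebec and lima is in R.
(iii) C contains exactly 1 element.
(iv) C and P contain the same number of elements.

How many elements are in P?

1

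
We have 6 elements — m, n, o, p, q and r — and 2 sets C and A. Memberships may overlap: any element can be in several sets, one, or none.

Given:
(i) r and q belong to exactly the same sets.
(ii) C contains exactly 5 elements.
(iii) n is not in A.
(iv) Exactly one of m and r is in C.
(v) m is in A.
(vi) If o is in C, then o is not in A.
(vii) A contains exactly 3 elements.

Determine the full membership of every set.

C = {n, o, p, q, r}; A = {m, q, r}

From (iii): n ∉ A.
From (v): m ∈ A.
Suppose m ∈ C: no assignment then satisfies all the clues, so m ∉ C.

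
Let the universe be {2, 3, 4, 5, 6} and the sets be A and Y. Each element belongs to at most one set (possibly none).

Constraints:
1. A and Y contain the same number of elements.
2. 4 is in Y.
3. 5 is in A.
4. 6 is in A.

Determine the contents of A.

A = {5, 6}

From (2): 4 ∈ Y.
From (3): 5 ∈ A.
From (4): 6 ∈ A.
Suppose 2 ∈ A: no assignment then satisfies all the clues, so 2 ∉ A.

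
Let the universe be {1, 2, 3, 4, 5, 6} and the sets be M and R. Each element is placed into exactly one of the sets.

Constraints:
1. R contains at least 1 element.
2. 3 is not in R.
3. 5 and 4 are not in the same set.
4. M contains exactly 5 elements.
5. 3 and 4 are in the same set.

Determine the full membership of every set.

M = {1, 2, 3, 4, 6}; R = {5}

From (2): 3 ∉ R.
(5): 4 matches 3: 4 ∉ R.
Only one set left: 3 ∈ M.
Only one set left: 4 ∈ M.
(3): 5 ∉ M.
(4): only 5 candidates remain for M, so all are in.
Only one set left: 5 ∈ R.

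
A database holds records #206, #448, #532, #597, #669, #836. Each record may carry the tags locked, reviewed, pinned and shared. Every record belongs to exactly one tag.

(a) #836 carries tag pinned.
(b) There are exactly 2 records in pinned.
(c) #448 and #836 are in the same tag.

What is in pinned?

pinned = {#448, #836}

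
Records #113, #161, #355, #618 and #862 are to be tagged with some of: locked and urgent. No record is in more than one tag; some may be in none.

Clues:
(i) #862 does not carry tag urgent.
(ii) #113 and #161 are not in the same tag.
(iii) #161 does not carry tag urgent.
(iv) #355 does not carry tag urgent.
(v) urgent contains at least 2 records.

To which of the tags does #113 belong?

From (i): #862 ∉ urgent.
From (iii): #161 ∉ urgent.
From (iv): #355 ∉ urgent.
(v): only 2 candidates remain for urgent, so all are in.

#113: urgent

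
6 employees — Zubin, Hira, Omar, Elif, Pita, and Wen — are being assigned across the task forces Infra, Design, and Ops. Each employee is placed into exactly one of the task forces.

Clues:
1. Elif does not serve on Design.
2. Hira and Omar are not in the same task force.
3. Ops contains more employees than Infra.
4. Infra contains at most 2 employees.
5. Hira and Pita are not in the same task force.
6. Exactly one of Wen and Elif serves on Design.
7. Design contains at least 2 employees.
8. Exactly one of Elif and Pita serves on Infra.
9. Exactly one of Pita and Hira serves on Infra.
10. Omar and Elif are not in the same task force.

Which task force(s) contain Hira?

Hira: Ops

From (1): Elif ∉ Design.
(6) (exactly one): Wen ∈ Design.
Suppose Hira ∈ Infra: no assignment then satisfies all the clues, so Hira ∉ Infra.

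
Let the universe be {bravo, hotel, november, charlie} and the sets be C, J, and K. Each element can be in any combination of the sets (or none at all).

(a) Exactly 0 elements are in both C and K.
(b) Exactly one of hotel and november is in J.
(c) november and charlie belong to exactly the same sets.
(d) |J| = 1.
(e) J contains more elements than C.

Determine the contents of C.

C = {}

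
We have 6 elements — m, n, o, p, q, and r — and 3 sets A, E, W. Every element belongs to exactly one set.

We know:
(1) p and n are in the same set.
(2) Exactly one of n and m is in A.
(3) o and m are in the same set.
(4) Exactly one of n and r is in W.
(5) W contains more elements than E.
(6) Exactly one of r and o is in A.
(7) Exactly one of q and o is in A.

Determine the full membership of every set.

A = {m, o}; E = {r}; W = {n, p, q}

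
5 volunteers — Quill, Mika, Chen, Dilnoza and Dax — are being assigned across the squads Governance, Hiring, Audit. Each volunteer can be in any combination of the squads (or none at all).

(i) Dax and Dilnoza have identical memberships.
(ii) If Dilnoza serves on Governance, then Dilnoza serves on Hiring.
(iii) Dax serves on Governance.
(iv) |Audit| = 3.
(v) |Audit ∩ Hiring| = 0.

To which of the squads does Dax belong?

Dax: Governance, Hiring

From (iii): Dax ∈ Governance.
(i): Dilnoza matches Dax: Dilnoza ∈ Governance.
(ii): Dilnoza ∈ Hiring.
(i): Dax matches Dilnoza: Dax ∈ Hiring.
Suppose Dax ∈ Audit: no assignment then satisfies all the clues, so Dax ∉ Audit.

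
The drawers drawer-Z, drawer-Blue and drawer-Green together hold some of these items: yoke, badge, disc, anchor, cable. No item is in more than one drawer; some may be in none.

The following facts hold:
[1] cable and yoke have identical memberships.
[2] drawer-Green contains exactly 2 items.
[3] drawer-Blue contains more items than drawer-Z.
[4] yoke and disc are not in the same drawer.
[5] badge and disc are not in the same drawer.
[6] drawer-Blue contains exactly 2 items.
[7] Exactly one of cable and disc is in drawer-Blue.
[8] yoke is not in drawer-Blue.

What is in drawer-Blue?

drawer-Blue = {anchor, disc}

From (8): yoke ∉ drawer-Blue.
(1): cable matches yoke: cable ∉ drawer-Blue.
(7) (exactly one): disc ∈ drawer-Blue.
(5): badge ∉ drawer-Blue.
(6): only 2 candidates remain for drawer-Blue, so all are in.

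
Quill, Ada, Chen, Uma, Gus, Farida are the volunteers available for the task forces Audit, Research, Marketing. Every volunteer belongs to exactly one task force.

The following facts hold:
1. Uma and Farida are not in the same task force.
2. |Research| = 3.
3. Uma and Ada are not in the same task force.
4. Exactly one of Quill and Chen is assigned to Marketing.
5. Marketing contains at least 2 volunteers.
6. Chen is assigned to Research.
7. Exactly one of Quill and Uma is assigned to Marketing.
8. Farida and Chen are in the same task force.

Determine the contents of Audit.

From (6): Chen ∈ Research.
(4) (exactly one): Quill ∈ Marketing.
(7) (exactly one): Uma ∉ Marketing.
(8): Farida matches Chen: Farida ∉ Audit.
(8): Farida matches Chen: Farida ∈ Research.
(1): Uma ∉ Research.
Only one task force left: Uma ∈ Audit.
(3): Ada ∉ Audit.
Suppose Gus ∈ Audit: no assignment then satisfies all the clues, so Gus ∉ Audit.

Audit = {Uma}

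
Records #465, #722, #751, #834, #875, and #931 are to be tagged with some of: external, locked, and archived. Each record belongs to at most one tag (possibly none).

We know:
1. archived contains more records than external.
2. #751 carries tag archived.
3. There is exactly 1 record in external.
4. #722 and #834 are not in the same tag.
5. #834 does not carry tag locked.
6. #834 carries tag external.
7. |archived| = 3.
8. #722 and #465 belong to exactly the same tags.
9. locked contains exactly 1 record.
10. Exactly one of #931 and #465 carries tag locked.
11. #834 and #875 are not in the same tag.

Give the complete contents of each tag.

external = {#834}; locked = {#931}; archived = {#465, #722, #751}

From (2): #751 ∈ archived.
From (5): #834 ∉ locked.
From (6): #834 ∈ external.
(3): external already has 1, so the rest are out.
Suppose #465 ∈ locked: no assignment then satisfies all the clues, so #465 ∉ locked.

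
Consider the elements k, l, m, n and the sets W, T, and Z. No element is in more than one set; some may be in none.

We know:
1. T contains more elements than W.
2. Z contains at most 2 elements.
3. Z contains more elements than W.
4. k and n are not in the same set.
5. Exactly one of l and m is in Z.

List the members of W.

W = {}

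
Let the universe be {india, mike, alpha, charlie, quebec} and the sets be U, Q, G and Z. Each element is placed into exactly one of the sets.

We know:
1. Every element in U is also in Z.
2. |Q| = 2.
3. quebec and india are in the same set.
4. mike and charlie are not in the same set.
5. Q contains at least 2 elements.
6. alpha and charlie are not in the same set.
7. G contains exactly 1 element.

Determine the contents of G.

G = {charlie}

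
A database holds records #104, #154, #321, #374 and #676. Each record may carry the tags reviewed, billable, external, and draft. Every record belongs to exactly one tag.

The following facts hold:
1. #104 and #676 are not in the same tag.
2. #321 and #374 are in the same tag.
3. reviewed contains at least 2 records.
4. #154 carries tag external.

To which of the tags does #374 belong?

#374: reviewed

From (4): #154 ∈ external.
Suppose #374 ∉ reviewed: no assignment then satisfies all the clues, so #374 ∈ reviewed.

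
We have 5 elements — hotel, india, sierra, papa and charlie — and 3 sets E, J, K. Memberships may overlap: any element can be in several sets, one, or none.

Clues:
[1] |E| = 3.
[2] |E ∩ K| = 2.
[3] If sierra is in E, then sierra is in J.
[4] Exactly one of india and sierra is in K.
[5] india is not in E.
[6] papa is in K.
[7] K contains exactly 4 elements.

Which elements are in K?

K = {charlie, hotel, india, papa}

From (5): india ∉ E.
From (6): papa ∈ K.
Suppose hotel ∉ K: no assignment then satisfies all the clues, so hotel ∈ K.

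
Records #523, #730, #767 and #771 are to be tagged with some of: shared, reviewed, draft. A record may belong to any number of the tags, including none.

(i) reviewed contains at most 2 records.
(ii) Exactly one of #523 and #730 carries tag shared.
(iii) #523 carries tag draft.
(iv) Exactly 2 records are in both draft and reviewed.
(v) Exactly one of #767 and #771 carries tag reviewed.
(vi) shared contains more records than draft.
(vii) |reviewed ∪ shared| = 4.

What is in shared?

shared = {#730, #767, #771}

From (iii): #523 ∈ draft.
Suppose #523 ∈ shared: no assignment then satisfies all the clues, so #523 ∉ shared.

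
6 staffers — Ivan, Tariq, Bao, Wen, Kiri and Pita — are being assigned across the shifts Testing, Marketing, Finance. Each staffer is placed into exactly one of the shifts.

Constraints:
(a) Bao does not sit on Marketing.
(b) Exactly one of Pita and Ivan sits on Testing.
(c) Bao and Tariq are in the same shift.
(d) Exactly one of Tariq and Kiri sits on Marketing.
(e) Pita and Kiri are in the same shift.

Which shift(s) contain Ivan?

Ivan: Testing

From (a): Bao ∉ Marketing.
(c): Tariq matches Bao: Tariq ∉ Marketing.
(d) (exactly one): Kiri ∈ Marketing.
(e): Pita matches Kiri: Pita ∉ Testing.
(e): Pita matches Kiri: Pita ∈ Marketing.
(b) (exactly one): Ivan ∈ Testing.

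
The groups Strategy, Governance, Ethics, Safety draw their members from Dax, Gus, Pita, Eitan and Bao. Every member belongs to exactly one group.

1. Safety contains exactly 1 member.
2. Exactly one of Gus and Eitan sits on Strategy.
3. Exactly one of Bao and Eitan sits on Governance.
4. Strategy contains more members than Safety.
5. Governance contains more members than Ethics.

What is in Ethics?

Ethics = {}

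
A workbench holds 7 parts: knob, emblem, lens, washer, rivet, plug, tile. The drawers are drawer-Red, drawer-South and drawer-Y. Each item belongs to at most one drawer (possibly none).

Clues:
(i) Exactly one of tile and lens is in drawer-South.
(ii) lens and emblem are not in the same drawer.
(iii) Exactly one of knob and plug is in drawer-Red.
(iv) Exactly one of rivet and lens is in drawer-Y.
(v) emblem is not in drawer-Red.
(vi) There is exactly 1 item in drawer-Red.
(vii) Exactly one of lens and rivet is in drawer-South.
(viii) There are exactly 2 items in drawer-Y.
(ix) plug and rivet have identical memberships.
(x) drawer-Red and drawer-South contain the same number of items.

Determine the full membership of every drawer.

drawer-Red = {knob}; drawer-South = {lens}; drawer-Y = {plug, rivet}

From (v): emblem ∉ drawer-Red.
Suppose knob ∉ drawer-Red: no assignment then satisfies all the clues, so knob ∈ drawer-Red.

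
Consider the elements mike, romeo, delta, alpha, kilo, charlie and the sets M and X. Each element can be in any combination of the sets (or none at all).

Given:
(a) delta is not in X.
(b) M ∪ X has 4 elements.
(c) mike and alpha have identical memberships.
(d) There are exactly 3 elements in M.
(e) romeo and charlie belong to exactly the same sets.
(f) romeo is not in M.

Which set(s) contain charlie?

charlie: none

From (a): delta ∉ X.
From (f): romeo ∉ M.
(e): charlie matches romeo: charlie ∉ M.
Suppose charlie ∈ X: no assignment then satisfies all the clues, so charlie ∉ X.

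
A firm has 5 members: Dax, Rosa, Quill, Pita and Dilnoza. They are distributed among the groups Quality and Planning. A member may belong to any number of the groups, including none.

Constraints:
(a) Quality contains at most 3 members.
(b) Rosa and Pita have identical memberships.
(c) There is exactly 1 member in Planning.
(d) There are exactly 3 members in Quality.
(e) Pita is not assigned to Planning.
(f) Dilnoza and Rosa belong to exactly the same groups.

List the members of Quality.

Quality = {Dilnoza, Pita, Rosa}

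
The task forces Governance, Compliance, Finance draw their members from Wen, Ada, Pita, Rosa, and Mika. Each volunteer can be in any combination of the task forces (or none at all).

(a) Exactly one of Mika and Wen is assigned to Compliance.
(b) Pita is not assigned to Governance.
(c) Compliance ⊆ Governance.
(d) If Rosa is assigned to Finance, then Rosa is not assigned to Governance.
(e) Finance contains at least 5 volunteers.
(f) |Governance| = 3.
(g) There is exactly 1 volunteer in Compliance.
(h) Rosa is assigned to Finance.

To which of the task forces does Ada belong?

Ada: Finance, Governance

From (b): Pita ∉ Governance.
From (h): Rosa ∈ Finance.
(c) contrapositive: Pita ∉ Compliance.
(d): Rosa ∉ Governance.
(e): only 5 candidates remain for Finance, so all are in.
(f): only 3 candidates remain for Governance, so all are in.
(c) contrapositive: Rosa ∉ Compliance.
Suppose Ada ∈ Compliance: no assignment then satisfies all the clues, so Ada ∉ Compliance.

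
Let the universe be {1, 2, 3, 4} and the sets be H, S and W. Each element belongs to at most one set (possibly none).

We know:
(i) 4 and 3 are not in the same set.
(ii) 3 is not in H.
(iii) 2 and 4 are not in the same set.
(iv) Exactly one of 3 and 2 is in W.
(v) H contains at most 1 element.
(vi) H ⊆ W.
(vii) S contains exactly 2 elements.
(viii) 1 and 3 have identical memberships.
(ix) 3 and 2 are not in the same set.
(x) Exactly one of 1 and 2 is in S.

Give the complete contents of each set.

H = {}; S = {1, 3}; W = {2}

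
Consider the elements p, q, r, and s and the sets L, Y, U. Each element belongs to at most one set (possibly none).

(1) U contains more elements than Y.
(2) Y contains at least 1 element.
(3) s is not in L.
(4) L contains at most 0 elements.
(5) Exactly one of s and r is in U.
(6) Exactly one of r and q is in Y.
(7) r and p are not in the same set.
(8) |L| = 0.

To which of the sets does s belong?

s: U

From (3): s ∉ L.
(4): L already has 0, so the rest are out.
Suppose s ∈ Y: no assignment then satisfies all the clues, so s ∉ Y.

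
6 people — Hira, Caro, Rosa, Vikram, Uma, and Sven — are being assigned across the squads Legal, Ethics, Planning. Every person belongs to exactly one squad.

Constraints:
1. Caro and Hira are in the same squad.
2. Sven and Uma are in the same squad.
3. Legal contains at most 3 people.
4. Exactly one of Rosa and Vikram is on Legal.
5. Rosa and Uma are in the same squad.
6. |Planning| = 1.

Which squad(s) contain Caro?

Caro: Ethics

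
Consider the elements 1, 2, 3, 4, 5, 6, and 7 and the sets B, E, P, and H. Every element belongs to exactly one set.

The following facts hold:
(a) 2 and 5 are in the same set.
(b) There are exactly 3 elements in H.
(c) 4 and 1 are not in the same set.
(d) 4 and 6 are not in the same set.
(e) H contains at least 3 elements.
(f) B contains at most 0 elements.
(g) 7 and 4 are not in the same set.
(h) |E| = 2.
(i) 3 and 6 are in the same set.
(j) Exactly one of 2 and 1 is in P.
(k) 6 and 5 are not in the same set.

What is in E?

(f): B already has 0, so the rest are out.
Suppose 1 ∈ E: no assignment then satisfies all the clues, so 1 ∉ E.

E = {3, 6}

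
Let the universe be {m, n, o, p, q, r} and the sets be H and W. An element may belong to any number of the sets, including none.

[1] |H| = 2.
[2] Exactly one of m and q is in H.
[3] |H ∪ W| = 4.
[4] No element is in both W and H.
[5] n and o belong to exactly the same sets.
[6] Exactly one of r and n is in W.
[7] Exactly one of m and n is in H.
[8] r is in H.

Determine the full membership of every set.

From (8): r ∈ H.
(4) (disjoint): r ∉ W.
(6) (exactly one): n ∈ W.
(4) (disjoint): n ∉ H.
(5): o matches n: o ∉ H.
(5): o matches n: o ∈ W.
(7) (exactly one): m ∈ H.
(1): H already has 2, so the rest are out.
(4) (disjoint): m ∉ W.
Suppose p ∈ W: no assignment then satisfies all the clues, so p ∉ W.

H = {m, r}; W = {n, o}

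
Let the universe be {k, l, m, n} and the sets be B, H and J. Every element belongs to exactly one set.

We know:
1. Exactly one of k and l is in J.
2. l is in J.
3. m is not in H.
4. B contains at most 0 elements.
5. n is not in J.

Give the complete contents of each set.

From (2): l ∈ J.
From (3): m ∉ H.
From (5): n ∉ J.
(1) (exactly one): k ∉ J.
(4): B already has 0, so the rest are out.
Only one set left: k ∈ H.
Only one set left: m ∈ J.
Only one set left: n ∈ H.

B = {}; H = {k, n}; J = {l, m}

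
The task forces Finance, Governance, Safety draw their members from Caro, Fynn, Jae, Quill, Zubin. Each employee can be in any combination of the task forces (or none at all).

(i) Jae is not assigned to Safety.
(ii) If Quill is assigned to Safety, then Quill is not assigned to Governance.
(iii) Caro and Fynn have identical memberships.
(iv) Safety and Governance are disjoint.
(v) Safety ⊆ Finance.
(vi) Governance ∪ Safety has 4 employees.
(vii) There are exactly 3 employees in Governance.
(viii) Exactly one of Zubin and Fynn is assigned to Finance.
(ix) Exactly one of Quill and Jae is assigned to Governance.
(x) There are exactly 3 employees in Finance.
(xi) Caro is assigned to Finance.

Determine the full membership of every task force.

Finance = {Caro, Fynn, Quill}; Governance = {Caro, Fynn, Jae}; Safety = {Quill}

From (i): Jae ∉ Safety.
From (xi): Caro ∈ Finance.
(iii): Fynn matches Caro: Fynn ∈ Finance.
(viii) (exactly one): Zubin ∉ Finance.
(v) contrapositive: Zubin ∉ Safety.
Suppose Caro ∉ Governance: no assignment then satisfies all the clues, so Caro ∈ Governance.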